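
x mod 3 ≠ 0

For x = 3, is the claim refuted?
Substitute x = 3 into the relation:
x = 3: LHS = 3 mod 3 = 0; 0 ≠ 0 — FAILS

Since the claim fails at x = 3, this value is a counterexample.

Answer: Yes, x = 3 is a counterexample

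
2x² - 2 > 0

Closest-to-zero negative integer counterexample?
Testing negative integers from -1 downward:
x = -1: LHS = 2·(-1)² - 2 = 0; 0 > 0 — FAILS  ← closest negative counterexample to 0

Answer: x = -1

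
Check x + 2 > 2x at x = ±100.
x = 100: LHS = 100 + 2 = 102, RHS = 2·100 = 200; 102 > 200 — FAILS
x = -100: LHS = (-100) + 2 = -98, RHS = 2·(-100) = -200; -98 > -200 — holds

Answer: Partially: fails for x = 100, holds for x = -100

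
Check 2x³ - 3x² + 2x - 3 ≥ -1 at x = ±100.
x = 100: LHS = 2·100³ - 3·100² + 2·100 - 3 = 1970197; 1970197 ≥ -1 — holds
x = -100: LHS = 2·(-100)³ - 3·(-100)² + 2·(-100) - 3 = -2030203; -2030203 ≥ -1 — FAILS

Answer: Partially: holds for x = 100, fails for x = -100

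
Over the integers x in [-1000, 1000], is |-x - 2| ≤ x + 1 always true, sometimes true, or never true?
Over all integers in [-1000, 1000], LHS − RHS is smallest at x = 0, where it equals 1:
x = 0: LHS = |-0 - 2| = |-2| = 2, RHS = 0 + 1 = 1; 2 ≤ 1 — FAILS
At the ends of the range:
x = -1000: LHS = |-(-1000) - 2| = |998| = 998, RHS = (-1000) + 1 = -999; 998 ≤ -999 — FAILS
x = 1000: LHS = |-1000 - 2| = |-1002| = 1002, RHS = 1000 + 1 = 1001; 1002 ≤ 1001 — FAILS
Hence LHS − RHS is never zero or negative, i.e. LHS > RHS throughout, so the claimed relation (≤) fails for every integer in [-1000, 1000].

No integer in the range satisfies it.

Answer: Never true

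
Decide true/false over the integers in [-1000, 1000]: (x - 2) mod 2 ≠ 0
The claim fails at x = 0:
x = 0: LHS = (0 - 2) mod 2 = (-2) mod 2 = 0; 0 ≠ 0 — FAILS

Because a single integer refutes it, the statement is false.

Answer: False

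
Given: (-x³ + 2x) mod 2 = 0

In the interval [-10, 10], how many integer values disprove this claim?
Counterexamples in [-10, 10]: {-9, -7, -5, -3, -1, 1, 3, 5, 7, 9}.

Counting them gives 10 values.

Answer: 10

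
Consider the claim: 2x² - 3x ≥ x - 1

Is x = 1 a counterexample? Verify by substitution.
Substitute x = 1 into the relation:
x = 1: LHS = 2·1² - 3·1 = -1, RHS = 1 - 1 = 0; -1 ≥ 0 — FAILS

Since the claim fails at x = 1, this value is a counterexample.

Answer: Yes, x = 1 is a counterexample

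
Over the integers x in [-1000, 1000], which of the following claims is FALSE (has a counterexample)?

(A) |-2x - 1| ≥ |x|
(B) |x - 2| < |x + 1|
(A) Over all integers in [-1000, 1000], LHS − RHS is smallest at x = -1, where it equals 0:
x = -1: LHS = |-2·(-1) - 1| = |1| = 1, RHS = |-1| = 1; 1 ≥ 1 — holds
At the ends of the range:
x = -1000: LHS = |-2·(-1000) - 1| = |1999| = 1999, RHS = |-1000| = 1000; 1999 ≥ 1000 — holds
x = 1000: LHS = |-2·1000 - 1| = |-2001| = 2001, RHS = |1000| = 1000; 2001 ≥ 1000 — holds
Hence LHS − RHS is never negative, i.e. LHS ≥ RHS throughout, so the relation holds for every integer in [-1000, 1000].

(B) x = 0: LHS = |0 - 2| = |-2| = 2, RHS = |0 + 1| = |1| = 1; 2 < 1 — FAILS

Only (B) has a counterexample.

Answer: B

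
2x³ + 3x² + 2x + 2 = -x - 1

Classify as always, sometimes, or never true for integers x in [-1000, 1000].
Track d = LHS − RHS over the integers in [-1000, 1000]. Equality would need d = 0, but d changes sign only between consecutive integers, jumping over 0:
x = -2: LHS = 2·(-2)³ + 3·(-2)² + 2·(-2) + 2 = -6, RHS = -(-2) - 1 = 1; -6 = 1 — FAILS  (d = -7)
x = -1: LHS = 2·(-1)³ + 3·(-1)² + 2·(-1) + 2 = 1, RHS = -(-1) - 1 = 0; 1 = 0 — FAILS  (d = 1)
Away from these crossings d keeps a constant sign, and checking every integer in [-1000, 1000] confirms d ≠ 0 throughout. Hence the two sides are never equal, so the claimed relation (=) fails for every integer in [-1000, 1000].

No integer in the range satisfies it.

Answer: Never true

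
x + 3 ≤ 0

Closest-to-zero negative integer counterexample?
Testing negative integers from -1 downward:
x = -1: LHS = (-1) + 3 = 2; 2 ≤ 0 — FAILS  ← closest negative counterexample to 0

Answer: x = -1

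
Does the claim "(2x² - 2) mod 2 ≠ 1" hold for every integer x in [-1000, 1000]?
For a polynomial with integer coefficients, its value mod 2 depends only on x mod 2, so it suffices to check one representative of each residue class, x = 0, 1:
x = 0: LHS = (2·0² - 2) mod 2 = (-2) mod 2 = 0; 0 ≠ 1 — holds
x = 1: LHS = (2·1² - 2) mod 2 = 0 mod 2 = 0; 0 ≠ 1 — holds
The relation holds in every residue class, so the relation holds for every integer in [-1000, 1000].

No counterexample exists.

Answer: True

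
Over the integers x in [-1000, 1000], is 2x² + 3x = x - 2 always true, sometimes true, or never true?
Over all integers in [-1000, 1000], LHS − RHS is always positive; it is smallest at x = 0, where it equals 2:
x = 0: LHS = 2·0² + 3·0 = 0, RHS = 0 - 2 = -2; 0 = -2 — FAILS
At the ends of the range:
x = -1000: LHS = 2·(-1000)² + 3·(-1000) = 1997000, RHS = (-1000) - 2 = -1002; 1997000 = -1002 — FAILS
x = 1000: LHS = 2·1000² + 3·1000 = 2003000, RHS = 1000 - 2 = 998; 2003000 = 998 — FAILS
Hence LHS − RHS is never 0, i.e. the two sides are never equal, so the claimed relation (=) fails for every integer in [-1000, 1000].

No integer in the range satisfies it.

Answer: Never true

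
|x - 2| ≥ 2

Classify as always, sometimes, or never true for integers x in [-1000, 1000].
Holds at x = 0: LHS = |0 - 2| = |-2| = 2; 2 ≥ 2 — holds
Fails at x = 1: LHS = |1 - 2| = |-1| = 1; 1 ≥ 2 — FAILS
It is satisfied by some integers in the range but not all.

Answer: Sometimes true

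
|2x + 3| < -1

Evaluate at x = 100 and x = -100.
x = 100: LHS = |2·100 + 3| = |203| = 203; 203 < -1 — FAILS
x = -100: LHS = |2·(-100) + 3| = |-197| = 197; 197 < -1 — FAILS

Answer: No, fails for both x = 100 and x = -100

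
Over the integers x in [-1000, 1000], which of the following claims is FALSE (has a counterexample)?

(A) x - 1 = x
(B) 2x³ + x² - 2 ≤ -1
(A) x = 0: LHS = 0 - 1 = -1; -1 = 0 — FAILS
(B) x = 1: LHS = 2·1³ + 1² - 2 = 1; 1 ≤ -1 — FAILS

Answer: Both A and B are false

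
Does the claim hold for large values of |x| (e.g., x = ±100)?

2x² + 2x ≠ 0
x = 100: LHS = 2·100² + 2·100 = 20200; 20200 ≠ 0 — holds
x = -100: LHS = 2·(-100)² + 2·(-100) = 19800; 19800 ≠ 0 — holds

Answer: Yes, holds for both x = 100 and x = -100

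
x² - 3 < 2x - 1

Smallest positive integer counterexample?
Testing positive integers:
x = 1: LHS = 1² - 3 = -2, RHS = 2·1 - 1 = 1; -2 < 1 — holds
x = 2: LHS = 2² - 3 = 1, RHS = 2·2 - 1 = 3; 1 < 3 — holds
x = 3: LHS = 3² - 3 = 6, RHS = 2·3 - 1 = 5; 6 < 5 — FAILS  ← smallest positive counterexample

Answer: x = 3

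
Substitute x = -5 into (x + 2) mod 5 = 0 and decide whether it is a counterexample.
Substitute x = -5 into the relation:
x = -5: LHS = ((-5) + 2) mod 5 = (-3) mod 5 = 2; 2 = 0 — FAILS

Since the claim fails at x = -5, this value is a counterexample.

Answer: Yes, x = -5 is a counterexample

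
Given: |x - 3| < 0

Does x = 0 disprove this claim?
Substitute x = 0 into the relation:
x = 0: LHS = |0 - 3| = |-3| = 3; 3 < 0 — FAILS

Since the claim fails at x = 0, this value is a counterexample.

Answer: Yes, x = 0 is a counterexample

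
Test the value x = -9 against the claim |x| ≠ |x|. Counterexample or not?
Substitute x = -9 into the relation:
x = -9: LHS = |-9| = 9, RHS = |-9| = 9; 9 ≠ 9 — FAILS

Since the claim fails at x = -9, this value is a counterexample.

Answer: Yes, x = -9 is a counterexample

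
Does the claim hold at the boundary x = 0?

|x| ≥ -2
x = 0: LHS = |0| = 0; 0 ≥ -2 — holds

The relation is satisfied at x = 0.

Answer: Yes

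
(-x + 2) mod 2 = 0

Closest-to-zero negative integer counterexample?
Testing negative integers from -1 downward:
x = -1: LHS = (-(-1) + 2) mod 2 = 3 mod 2 = 1; 1 = 0 — FAILS  ← closest negative counterexample to 0

Answer: x = -1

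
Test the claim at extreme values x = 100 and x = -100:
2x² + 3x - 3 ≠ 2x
x = 100: LHS = 2·100² + 3·100 - 3 = 20297, RHS = 2·100 = 200; 20297 ≠ 200 — holds
x = -100: LHS = 2·(-100)² + 3·(-100) - 3 = 19697, RHS = 2·(-100) = -200; 19697 ≠ -200 — holds

Answer: Yes, holds for both x = 100 and x = -100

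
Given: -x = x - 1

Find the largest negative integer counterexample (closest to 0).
Testing negative integers from -1 downward:
x = -1: LHS = -(-1) = 1, RHS = (-1) - 1 = -2; 1 = -2 — FAILS  ← closest negative counterexample to 0

Answer: x = -1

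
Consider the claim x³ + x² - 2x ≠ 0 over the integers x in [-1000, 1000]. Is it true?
The claim fails at x = 0:
x = 0: LHS = 0³ + 0² - 2·0 = 0; 0 ≠ 0 — FAILS

Because a single integer refutes it, the statement is false.

Answer: False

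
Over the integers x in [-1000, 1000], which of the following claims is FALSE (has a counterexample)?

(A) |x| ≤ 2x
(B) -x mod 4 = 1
(A) x = -1: LHS = |-1| = 1, RHS = 2·(-1) = -2; 1 ≤ -2 — FAILS
(B) x = 0: LHS = (-0) mod 4 = 0 mod 4 = 0; 0 = 1 — FAILS

Answer: Both A and B are false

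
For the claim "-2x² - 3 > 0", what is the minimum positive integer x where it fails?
Testing positive integers:
x = 1: LHS = -2·1² - 3 = -5; -5 > 0 — FAILS  ← smallest positive counterexample

Answer: x = 1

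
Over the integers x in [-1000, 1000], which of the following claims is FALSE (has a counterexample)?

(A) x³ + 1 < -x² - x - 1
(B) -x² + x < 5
(A) x = 0: LHS = 0³ + 1 = 1, RHS = -0² - 0 - 1 = -1; 1 < -1 — FAILS

(B) Over all integers in [-1000, 1000], LHS − RHS is largest at x = 0, where it equals -5:
x = 0: LHS = -0² + 0 = 0; 0 < 5 — holds
At the ends of the range:
x = -1000: LHS = -(-1000)² + (-1000) = -1001000; -1001000 < 5 — holds
x = 1000: LHS = -1000² + 1000 = -999000; -999000 < 5 — holds
Hence LHS − RHS is never zero or positive, i.e. LHS < RHS throughout, so the relation holds for every integer in [-1000, 1000].

Only (A) has a counterexample.

Answer: A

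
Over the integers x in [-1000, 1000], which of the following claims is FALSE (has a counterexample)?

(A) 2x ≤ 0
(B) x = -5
(A) x = 1: LHS = 2·1 = 2; 2 ≤ 0 — FAILS
(B) x = 0: 0 = -5 — FAILS

Answer: Both A and B are false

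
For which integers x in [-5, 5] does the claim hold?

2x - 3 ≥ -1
Holds for: {1, 2, 3, 4, 5}
Fails for: {-5, -4, -3, -2, -1, 0}

Answer: {1, 2, 3, 4, 5}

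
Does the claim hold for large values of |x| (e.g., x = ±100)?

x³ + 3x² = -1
x = 100: LHS = 100³ + 3·100² = 1030000; 1030000 = -1 — FAILS
x = -100: LHS = (-100)³ + 3·(-100)² = -970000; -970000 = -1 — FAILS

Answer: No, fails for both x = 100 and x = -100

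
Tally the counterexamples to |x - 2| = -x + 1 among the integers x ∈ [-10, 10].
Counterexamples in [-10, 10]: {-10, -9, -8, -7, -6, -5, -4, -3, -2, -1, 0, 1, 2, 3, 4, 5, 6, 7, 8, 9, 10}.

Counting them gives 21 values.

Answer: 21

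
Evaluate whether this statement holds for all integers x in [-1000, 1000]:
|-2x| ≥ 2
The claim fails at x = 0:
x = 0: LHS = |-2·0| = |0| = 0; 0 ≥ 2 — FAILS

Because a single integer refutes it, the statement is false.

Answer: False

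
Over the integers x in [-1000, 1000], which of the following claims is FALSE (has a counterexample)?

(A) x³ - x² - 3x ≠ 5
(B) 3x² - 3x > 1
(A) Track d = LHS − RHS over the integers in [-1000, 1000]. Equality would need d = 0, but d changes sign only between consecutive integers, jumping over 0:
x = 2: LHS = 2³ - 2² - 3·2 = -2; -2 ≠ 5 — holds  (d = -7)
x = 3: LHS = 3³ - 3² - 3·3 = 9; 9 ≠ 5 — holds  (d = 4)
Away from these crossings d keeps a constant sign, and checking every integer in [-1000, 1000] confirms d ≠ 0 throughout. Hence the two sides are never equal, so the relation holds for every integer in [-1000, 1000].

(B) x = 0: LHS = 3·0² - 3·0 = 0; 0 > 1 — FAILS

Only (B) has a counterexample.

Answer: B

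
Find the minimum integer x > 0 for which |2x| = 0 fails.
Testing positive integers:
x = 1: LHS = |2·1| = |2| = 2; 2 = 0 — FAILS  ← smallest positive counterexample

Answer: x = 1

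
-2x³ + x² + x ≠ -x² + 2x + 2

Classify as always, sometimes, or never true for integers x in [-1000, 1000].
Track d = LHS − RHS over the integers in [-1000, 1000]. Equality would need d = 0, but d changes sign only between consecutive integers, jumping over 0:
x = -1: LHS = -2·(-1)³ + (-1)² + (-1) = 2, RHS = -(-1)² + 2·(-1) + 2 = -1; 2 ≠ -1 — holds  (d = 3)
x = 0: LHS = -2·0³ + 0² + 0 = 0, RHS = -0² + 2·0 + 2 = 2; 0 ≠ 2 — holds  (d = -2)
Away from these crossings d keeps a constant sign, and checking every integer in [-1000, 1000] confirms d ≠ 0 throughout. Hence the two sides are never equal, so the relation holds for every integer in [-1000, 1000].

No counterexample exists.

Answer: Always true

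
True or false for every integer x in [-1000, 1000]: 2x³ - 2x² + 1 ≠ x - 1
Track d = LHS − RHS over the integers in [-1000, 1000]. Equality would need d = 0, but d changes sign only between consecutive integers, jumping over 0:
x = -1: LHS = 2·(-1)³ - 2·(-1)² + 1 = -3, RHS = (-1) - 1 = -2; -3 ≠ -2 — holds  (d = -1)
x = 0: LHS = 2·0³ - 2·0² + 1 = 1, RHS = 0 - 1 = -1; 1 ≠ -1 — holds  (d = 2)
Away from these crossings d keeps a constant sign, and checking every integer in [-1000, 1000] confirms d ≠ 0 throughout. Hence the two sides are never equal, so the relation holds for every integer in [-1000, 1000].

No counterexample exists.

Answer: True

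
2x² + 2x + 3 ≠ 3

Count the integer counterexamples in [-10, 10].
Counterexamples in [-10, 10]: {-1, 0}.

Counting them gives 2 values.

Answer: 2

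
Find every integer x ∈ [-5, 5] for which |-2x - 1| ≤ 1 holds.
Holds for: {-1, 0}
Fails for: {-5, -4, -3, -2, 1, 2, 3, 4, 5}

Answer: {-1, 0}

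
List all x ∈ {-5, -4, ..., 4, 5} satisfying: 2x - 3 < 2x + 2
Over all integers in [-5, 5], LHS − RHS is largest at x = 0, where it equals -5:
x = 0: LHS = 2·0 - 3 = -3, RHS = 2·0 + 2 = 2; -3 < 2 — holds
At the ends of the range:
x = -5: LHS = 2·(-5) - 3 = -13, RHS = 2·(-5) + 2 = -8; -13 < -8 — holds
x = 5: LHS = 2·5 - 3 = 7, RHS = 2·5 + 2 = 12; 7 < 12 — holds
Hence LHS − RHS is never zero or positive, i.e. LHS < RHS throughout, so the relation holds for every integer in [-5, 5].

Answer: All integers in [-5, 5]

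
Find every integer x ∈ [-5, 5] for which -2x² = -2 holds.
Holds for: {-1, 1}
Fails for: {-5, -4, -3, -2, 0, 2, 3, 4, 5}

Answer: {-1, 1}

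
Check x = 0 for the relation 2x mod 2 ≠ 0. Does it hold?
x = 0: LHS = (2·0) mod 2 = 0 mod 2 = 0; 0 ≠ 0 — FAILS

The relation fails at x = 0, so x = 0 is a counterexample.

Answer: No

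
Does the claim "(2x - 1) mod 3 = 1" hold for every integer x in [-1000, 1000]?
The claim fails at x = 0:
x = 0: LHS = (2·0 - 1) mod 3 = (-1) mod 3 = 2; 2 = 1 — FAILS

Because a single integer refutes it, the statement is false.

Answer: False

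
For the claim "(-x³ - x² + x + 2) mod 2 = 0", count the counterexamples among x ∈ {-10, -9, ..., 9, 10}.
Counterexamples in [-10, 10]: {-9, -7, -5, -3, -1, 1, 3, 5, 7, 9}.

Counting them gives 10 values.

Answer: 10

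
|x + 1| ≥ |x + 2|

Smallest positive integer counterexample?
Testing positive integers:
x = 1: LHS = |1 + 1| = |2| = 2, RHS = |1 + 2| = |3| = 3; 2 ≥ 3 — FAILS  ← smallest positive counterexample

Answer: x = 1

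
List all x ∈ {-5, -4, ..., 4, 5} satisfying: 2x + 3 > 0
Holds for: {-1, 0, 1, 2, 3, 4, 5}
Fails for: {-5, -4, -3, -2}

Answer: {-1, 0, 1, 2, 3, 4, 5}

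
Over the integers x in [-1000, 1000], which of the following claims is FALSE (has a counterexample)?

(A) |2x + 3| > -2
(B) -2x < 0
(A) An absolute value is never negative, so the left side is ≥ 0 for every x, while the right side is -2. Tightest case in [-1000, 1000] is x = -1:
x = -1: LHS = |2·(-1) + 3| = |1| = 1; 1 > -2 — holds
Hence LHS − RHS is never zero or negative, i.e. LHS > RHS throughout, so the relation holds for every integer in [-1000, 1000].

(B) x = 0: LHS = -2·0 = 0; 0 < 0 — FAILS

Only (B) has a counterexample.

Answer: B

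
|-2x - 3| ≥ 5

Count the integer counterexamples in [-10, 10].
Counterexamples in [-10, 10]: {-3, -2, -1, 0}.

Counting them gives 4 values.

Answer: 4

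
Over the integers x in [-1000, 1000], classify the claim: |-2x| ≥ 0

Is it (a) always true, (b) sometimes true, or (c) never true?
An absolute value is never negative, so the left side is ≥ 0 for every x, while the right side is 0. Tightest case in [-1000, 1000] is x = 0:
x = 0: LHS = |-2·0| = |0| = 0; 0 ≥ 0 — holds
Hence LHS − RHS is never negative, i.e. LHS ≥ RHS throughout, so the relation holds for every integer in [-1000, 1000].

No counterexample exists.

Answer: Always true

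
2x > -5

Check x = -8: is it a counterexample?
Substitute x = -8 into the relation:
x = -8: LHS = 2·(-8) = -16; -16 > -5 — FAILS

Since the claim fails at x = -8, this value is a counterexample.

Answer: Yes, x = -8 is a counterexample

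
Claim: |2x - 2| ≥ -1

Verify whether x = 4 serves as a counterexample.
Substitute x = 4 into the relation:
x = 4: LHS = |2·4 - 2| = |6| = 6; 6 ≥ -1 — holds

The relation holds at x = 4, so it is not a counterexample.

Answer: No, x = 4 is not a counterexample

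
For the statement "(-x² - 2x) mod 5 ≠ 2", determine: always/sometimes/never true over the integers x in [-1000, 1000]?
Holds at x = 0: LHS = (-0² - 2·0) mod 5 = 0 mod 5 = 0; 0 ≠ 2 — holds
Fails at x = 1: LHS = (-1² - 2·1) mod 5 = (-3) mod 5 = 2; 2 ≠ 2 — FAILS
It is satisfied by some integers in the range but not all.

Answer: Sometimes true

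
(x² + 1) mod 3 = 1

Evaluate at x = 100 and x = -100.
x = 100: LHS = (100² + 1) mod 3 = 10001 mod 3 = 2; 2 = 1 — FAILS
x = -100: LHS = ((-100)² + 1) mod 3 = 10001 mod 3 = 2; 2 = 1 — FAILS

Answer: No, fails for both x = 100 and x = -100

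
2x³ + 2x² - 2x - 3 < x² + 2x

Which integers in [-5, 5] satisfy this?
Holds for: {-5, -4, -3, -2, 0, 1}
Fails for: {-1, 2, 3, 4, 5}

Answer: {-5, -4, -3, -2, 0, 1}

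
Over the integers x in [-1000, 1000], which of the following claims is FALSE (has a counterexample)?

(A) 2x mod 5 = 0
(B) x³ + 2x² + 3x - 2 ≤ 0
(A) x = 1: LHS = (2·1) mod 5 = 2 mod 5 = 2; 2 = 0 — FAILS
(B) x = 1: LHS = 1³ + 2·1² + 3·1 - 2 = 4; 4 ≤ 0 — FAILS

Answer: Both A and B are false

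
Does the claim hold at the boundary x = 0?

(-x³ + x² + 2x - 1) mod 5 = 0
x = 0: LHS = (-0³ + 0² + 2·0 - 1) mod 5 = (-1) mod 5 = 4; 4 = 0 — FAILS

The relation fails at x = 0, so x = 0 is a counterexample.

Answer: No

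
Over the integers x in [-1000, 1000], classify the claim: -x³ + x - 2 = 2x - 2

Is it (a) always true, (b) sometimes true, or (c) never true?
Holds at x = 0: LHS = -0³ + 0 - 2 = -2, RHS = 2·0 - 2 = -2; -2 = -2 — holds
Fails at x = 1: LHS = -1³ + 1 - 2 = -2, RHS = 2·1 - 2 = 0; -2 = 0 — FAILS
It is satisfied by some integers in the range but not all.

Answer: Sometimes true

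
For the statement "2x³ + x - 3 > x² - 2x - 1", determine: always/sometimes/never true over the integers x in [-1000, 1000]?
Holds at x = 1: LHS = 2·1³ + 1 - 3 = 0, RHS = 1² - 2·1 - 1 = -2; 0 > -2 — holds
Fails at x = 0: LHS = 2·0³ + 0 - 3 = -3, RHS = 0² - 2·0 - 1 = -1; -3 > -1 — FAILS
It is satisfied by some integers in the range but not all.

Answer: Sometimes true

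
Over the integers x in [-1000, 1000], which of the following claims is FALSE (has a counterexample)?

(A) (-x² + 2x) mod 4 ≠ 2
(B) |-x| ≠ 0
(A) For a polynomial with integer coefficients, its value mod 4 depends only on x mod 4, so it suffices to check one representative of each residue class, x = 0, 1, 2, 3:
x = 0: LHS = (-0² + 2·0) mod 4 = 0 mod 4 = 0; 0 ≠ 2 — holds
x = 1: LHS = (-1² + 2·1) mod 4 = 1 mod 4 = 1; 1 ≠ 2 — holds
x = 2: LHS = (-2² + 2·2) mod 4 = 0 mod 4 = 0; 0 ≠ 2 — holds
x = 3: LHS = (-3² + 2·3) mod 4 = (-3) mod 4 = 1; 1 ≠ 2 — holds
The relation holds in every residue class, so the relation holds for every integer in [-1000, 1000].

(B) x = 0: LHS = |-0| = |0| = 0; 0 ≠ 0 — FAILS

Only (B) has a counterexample.

Answer: B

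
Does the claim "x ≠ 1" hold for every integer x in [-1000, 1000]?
The claim fails at x = 1:
x = 1: 1 ≠ 1 — FAILS

Because a single integer refutes it, the statement is false.

Answer: False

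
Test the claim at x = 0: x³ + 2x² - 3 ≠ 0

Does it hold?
x = 0: LHS = 0³ + 2·0² - 3 = -3; -3 ≠ 0 — holds

The relation is satisfied at x = 0.

Answer: Yes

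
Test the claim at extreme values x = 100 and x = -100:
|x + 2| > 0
x = 100: LHS = |100 + 2| = |102| = 102; 102 > 0 — holds
x = -100: LHS = |(-100) + 2| = |-98| = 98; 98 > 0 — holds

Answer: Yes, holds for both x = 100 and x = -100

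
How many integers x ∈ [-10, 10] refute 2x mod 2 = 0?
For a polynomial with integer coefficients, its value mod 2 depends only on x mod 2, so it suffices to check one representative of each residue class, x = 0, 1:
x = 0: LHS = (2·0) mod 2 = 0 mod 2 = 0; 0 = 0 — holds
x = 1: LHS = (2·1) mod 2 = 2 mod 2 = 0; 0 = 0 — holds
The relation holds in every residue class, so the relation holds for every integer in [-10, 10].

No counterexample appears in that range.

Answer: 0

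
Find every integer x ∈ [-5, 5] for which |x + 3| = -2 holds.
An absolute value is never negative, so the left side is ≥ 0 for every x, while the right side is -2. Tightest case in [-5, 5] is x = -3:
x = -3: LHS = |(-3) + 3| = |0| = 0; 0 = -2 — FAILS
Hence LHS − RHS is never 0, i.e. the two sides are never equal, so the claimed relation (=) fails for every integer in [-5, 5].

Answer: None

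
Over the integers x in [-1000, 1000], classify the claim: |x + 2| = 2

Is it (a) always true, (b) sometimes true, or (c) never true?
Holds at x = 0: LHS = |0 + 2| = |2| = 2; 2 = 2 — holds
Fails at x = 1: LHS = |1 + 2| = |3| = 3; 3 = 2 — FAILS
It is satisfied by some integers in the range but not all.

Answer: Sometimes true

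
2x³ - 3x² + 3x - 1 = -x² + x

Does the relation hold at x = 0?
x = 0: LHS = 2·0³ - 3·0² + 3·0 - 1 = -1, RHS = -0² + 0 = 0; -1 = 0 — FAILS

The relation fails at x = 0, so x = 0 is a counterexample.

Answer: No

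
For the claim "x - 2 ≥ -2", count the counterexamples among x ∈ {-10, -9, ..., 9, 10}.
Counterexamples in [-10, 10]: {-10, -9, -8, -7, -6, -5, -4, -3, -2, -1}.

Counting them gives 10 values.

Answer: 10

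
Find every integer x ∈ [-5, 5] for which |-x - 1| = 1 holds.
Holds for: {-2, 0}
Fails for: {-5, -4, -3, -1, 1, 2, 3, 4, 5}

Answer: {-2, 0}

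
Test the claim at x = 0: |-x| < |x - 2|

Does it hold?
x = 0: LHS = |-0| = |0| = 0, RHS = |0 - 2| = |-2| = 2; 0 < 2 — holds

The relation is satisfied at x = 0.

Answer: Yes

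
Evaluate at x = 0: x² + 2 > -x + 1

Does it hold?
x = 0: LHS = 0² + 2 = 2, RHS = -0 + 1 = 1; 2 > 1 — holds

The relation is satisfied at x = 0.

Answer: Yes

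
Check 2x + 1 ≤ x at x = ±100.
x = 100: LHS = 2·100 + 1 = 201; 201 ≤ 100 — FAILS
x = -100: LHS = 2·(-100) + 1 = -199; -199 ≤ -100 — holds

Answer: Partially: fails for x = 100, holds for x = -100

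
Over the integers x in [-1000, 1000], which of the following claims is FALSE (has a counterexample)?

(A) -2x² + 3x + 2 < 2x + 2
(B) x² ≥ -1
(A) x = 0: LHS = -2·0² + 3·0 + 2 = 2, RHS = 2·0 + 2 = 2; 2 < 2 — FAILS

(B) Over all integers in [-1000, 1000], LHS − RHS is smallest at x = 0, where it equals 1:
x = 0: LHS = 0² = 0; 0 ≥ -1 — holds
At the ends of the range:
x = -1000: LHS = (-1000)² = 1000000; 1000000 ≥ -1 — holds
x = 1000: LHS = 1000² = 1000000; 1000000 ≥ -1 — holds
Hence LHS − RHS is never negative, i.e. LHS ≥ RHS throughout, so the relation holds for every integer in [-1000, 1000].

Only (A) has a counterexample.

Answer: A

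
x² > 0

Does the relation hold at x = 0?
x = 0: LHS = 0² = 0; 0 > 0 — FAILS

The relation fails at x = 0, so x = 0 is a counterexample.

Answer: No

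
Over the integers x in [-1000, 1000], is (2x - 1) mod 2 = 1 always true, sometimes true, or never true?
For a polynomial with integer coefficients, its value mod 2 depends only on x mod 2, so it suffices to check one representative of each residue class, x = 0, 1:
x = 0: LHS = (2·0 - 1) mod 2 = (-1) mod 2 = 1; 1 = 1 — holds
x = 1: LHS = (2·1 - 1) mod 2 = 1 mod 2 = 1; 1 = 1 — holds
The relation holds in every residue class, so the relation holds for every integer in [-1000, 1000].

No counterexample exists.

Answer: Always true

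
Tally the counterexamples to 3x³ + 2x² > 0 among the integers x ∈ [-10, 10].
Counterexamples in [-10, 10]: {-10, -9, -8, -7, -6, -5, -4, -3, -2, -1, 0}.

Counting them gives 11 values.

Answer: 11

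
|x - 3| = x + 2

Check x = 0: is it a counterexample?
Substitute x = 0 into the relation:
x = 0: LHS = |0 - 3| = |-3| = 3, RHS = 0 + 2 = 2; 3 = 2 — FAILS

Since the claim fails at x = 0, this value is a counterexample.

Answer: Yes, x = 0 is a counterexample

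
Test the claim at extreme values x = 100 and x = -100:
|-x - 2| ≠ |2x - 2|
x = 100: LHS = |-100 - 2| = |-102| = 102, RHS = |2·100 - 2| = |198| = 198; 102 ≠ 198 — holds
x = -100: LHS = |-(-100) - 2| = |98| = 98, RHS = |2·(-100) - 2| = |-202| = 202; 98 ≠ 202 — holds

Answer: Yes, holds for both x = 100 and x = -100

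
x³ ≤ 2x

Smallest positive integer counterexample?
Testing positive integers:
x = 1: LHS = 1³ = 1, RHS = 2·1 = 2; 1 ≤ 2 — holds
x = 2: LHS = 2³ = 8, RHS = 2·2 = 4; 8 ≤ 4 — FAILS  ← smallest positive counterexample

Answer: x = 2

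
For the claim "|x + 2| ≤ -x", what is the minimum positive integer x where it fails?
Testing positive integers:
x = 1: LHS = |1 + 2| = |3| = 3; 3 ≤ -1 — FAILS  ← smallest positive counterexample

Answer: x = 1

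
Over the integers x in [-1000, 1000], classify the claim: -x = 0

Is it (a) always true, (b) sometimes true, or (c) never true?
Holds at x = 0: LHS = -0 = 0; 0 = 0 — holds
Fails at x = 1: -1 = 0 — FAILS
It is satisfied by some integers in the range but not all.

Answer: Sometimes true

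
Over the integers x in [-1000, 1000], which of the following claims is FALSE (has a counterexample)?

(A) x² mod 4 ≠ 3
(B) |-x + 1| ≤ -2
(A) For a polynomial with integer coefficients, its value mod 4 depends only on x mod 4, so it suffices to check one representative of each residue class, x = 0, 1, 2, 3:
x = 0: LHS = (0²) mod 4 = 0 mod 4 = 0; 0 ≠ 3 — holds
x = 1: LHS = (1²) mod 4 = 1 mod 4 = 1; 1 ≠ 3 — holds
x = 2: LHS = (2²) mod 4 = 4 mod 4 = 0; 0 ≠ 3 — holds
x = 3: LHS = (3²) mod 4 = 9 mod 4 = 1; 1 ≠ 3 — holds
The relation holds in every residue class, so the relation holds for every integer in [-1000, 1000].

(B) x = 0: LHS = |-0 + 1| = |1| = 1; 1 ≤ -2 — FAILS

Only (B) has a counterexample.

Answer: B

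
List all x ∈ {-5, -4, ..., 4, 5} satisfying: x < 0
Holds for: {-5, -4, -3, -2, -1}
Fails for: {0, 1, 2, 3, 4, 5}

Answer: {-5, -4, -3, -2, -1}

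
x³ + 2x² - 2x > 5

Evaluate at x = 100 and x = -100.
x = 100: LHS = 100³ + 2·100² - 2·100 = 1019800; 1019800 > 5 — holds
x = -100: LHS = (-100)³ + 2·(-100)² - 2·(-100) = -979800; -979800 > 5 — FAILS

Answer: Partially: holds for x = 100, fails for x = -100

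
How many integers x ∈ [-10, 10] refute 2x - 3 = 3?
Counterexamples in [-10, 10]: {-10, -9, -8, -7, -6, -5, -4, -3, -2, -1, 0, 1, 2, 4, 5, 6, 7, 8, 9, 10}.

Counting them gives 20 values.

Answer: 20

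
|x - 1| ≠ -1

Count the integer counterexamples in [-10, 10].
An absolute value is never negative, so the left side is ≥ 0 for every x, while the right side is -1. Tightest case in [-10, 10] is x = 1:
x = 1: LHS = |1 - 1| = |0| = 0; 0 ≠ -1 — holds
Hence LHS − RHS is never 0, i.e. the two sides are never equal, so the relation holds for every integer in [-10, 10].

No counterexample appears in that range.

Answer: 0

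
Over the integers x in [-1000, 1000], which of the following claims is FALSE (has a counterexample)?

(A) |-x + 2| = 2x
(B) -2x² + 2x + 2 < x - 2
(A) x = 0: LHS = |-0 + 2| = |2| = 2, RHS = 2·0 = 0; 2 = 0 — FAILS
(B) x = 0: LHS = -2·0² + 2·0 + 2 = 2, RHS = 0 - 2 = -2; 2 < -2 — FAILS

Answer: Both A and B are false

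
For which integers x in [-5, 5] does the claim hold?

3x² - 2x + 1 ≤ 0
Over all integers in [-5, 5], LHS − RHS is smallest at x = 0, where it equals 1:
x = 0: LHS = 3·0² - 2·0 + 1 = 1; 1 ≤ 0 — FAILS
At the ends of the range:
x = -5: LHS = 3·(-5)² - 2·(-5) + 1 = 86; 86 ≤ 0 — FAILS
x = 5: LHS = 3·5² - 2·5 + 1 = 66; 66 ≤ 0 — FAILS
Hence LHS − RHS is never zero or negative, i.e. LHS > RHS throughout, so the claimed relation (≤) fails for every integer in [-5, 5].

Answer: None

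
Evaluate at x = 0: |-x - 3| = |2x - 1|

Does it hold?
x = 0: LHS = |-0 - 3| = |-3| = 3, RHS = |2·0 - 1| = |-1| = 1; 3 = 1 — FAILS

The relation fails at x = 0, so x = 0 is a counterexample.

Answer: No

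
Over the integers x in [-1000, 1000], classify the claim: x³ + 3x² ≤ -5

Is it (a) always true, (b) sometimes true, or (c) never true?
Holds at x = -4: LHS = (-4)³ + 3·(-4)² = -16; -16 ≤ -5 — holds
Fails at x = 0: LHS = 0³ + 3·0² = 0; 0 ≤ -5 — FAILS
It is satisfied by some integers in the range but not all.

Answer: Sometimes true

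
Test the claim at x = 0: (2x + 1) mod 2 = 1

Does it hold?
x = 0: LHS = (2·0 + 1) mod 2 = 1 mod 2 = 1; 1 = 1 — holds

The relation is satisfied at x = 0.

Answer: Yes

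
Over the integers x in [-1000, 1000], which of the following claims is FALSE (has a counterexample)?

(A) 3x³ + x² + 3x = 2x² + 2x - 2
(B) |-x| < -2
(A) x = 0: LHS = 3·0³ + 0² + 3·0 = 0, RHS = 2·0² + 2·0 - 2 = -2; 0 = -2 — FAILS
(B) x = 0: LHS = |-0| = |0| = 0; 0 < -2 — FAILS

Answer: Both A and B are false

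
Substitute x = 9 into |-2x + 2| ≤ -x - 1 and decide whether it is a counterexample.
Substitute x = 9 into the relation:
x = 9: LHS = |-2·9 + 2| = |-16| = 16, RHS = -9 - 1 = -10; 16 ≤ -10 — FAILS

Since the claim fails at x = 9, this value is a counterexample.

Answer: Yes, x = 9 is a counterexample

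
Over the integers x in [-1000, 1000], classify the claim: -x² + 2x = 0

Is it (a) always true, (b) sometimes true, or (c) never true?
Holds at x = 0: LHS = -0² + 2·0 = 0; 0 = 0 — holds
Fails at x = 1: LHS = -1² + 2·1 = 1; 1 = 0 — FAILS
It is satisfied by some integers in the range but not all.

Answer: Sometimes true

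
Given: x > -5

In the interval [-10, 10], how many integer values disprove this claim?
Counterexamples in [-10, 10]: {-10, -9, -8, -7, -6, -5}.

Counting them gives 6 values.

Answer: 6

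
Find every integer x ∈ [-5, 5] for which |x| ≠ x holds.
Holds for: {-5, -4, -3, -2, -1}
Fails for: {0, 1, 2, 3, 4, 5}

Answer: {-5, -4, -3, -2, -1}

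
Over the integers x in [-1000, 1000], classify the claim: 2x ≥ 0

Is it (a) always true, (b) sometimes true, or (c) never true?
Holds at x = 0: LHS = 2·0 = 0; 0 ≥ 0 — holds
Fails at x = -1: LHS = 2·(-1) = -2; -2 ≥ 0 — FAILS
It is satisfied by some integers in the range but not all.

Answer: Sometimes true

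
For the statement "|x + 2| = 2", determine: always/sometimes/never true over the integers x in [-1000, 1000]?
Holds at x = 0: LHS = |0 + 2| = |2| = 2; 2 = 2 — holds
Fails at x = 1: LHS = |1 + 2| = |3| = 3; 3 = 2 — FAILS
It is satisfied by some integers in the range but not all.

Answer: Sometimes true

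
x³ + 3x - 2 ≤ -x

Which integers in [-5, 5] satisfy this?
Holds for: {-5, -4, -3, -2, -1, 0}
Fails for: {1, 2, 3, 4, 5}

Answer: {-5, -4, -3, -2, -1, 0}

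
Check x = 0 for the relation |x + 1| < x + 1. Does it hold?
x = 0: LHS = |0 + 1| = |1| = 1, RHS = 0 + 1 = 1; 1 < 1 — FAILS

The relation fails at x = 0, so x = 0 is a counterexample.

Answer: No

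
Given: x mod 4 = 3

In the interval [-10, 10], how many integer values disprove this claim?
Counterexamples in [-10, 10]: {-10, -8, -7, -6, -4, -3, -2, 0, 1, 2, 4, 5, 6, 8, 9, 10}.

Counting them gives 16 values.

Answer: 16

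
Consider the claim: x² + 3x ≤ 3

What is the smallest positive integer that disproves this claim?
Testing positive integers:
x = 1: LHS = 1² + 3·1 = 4; 4 ≤ 3 — FAILS  ← smallest positive counterexample

Answer: x = 1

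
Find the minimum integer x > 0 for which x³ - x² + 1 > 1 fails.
Testing positive integers:
x = 1: LHS = 1³ - 1² + 1 = 1; 1 > 1 — FAILS  ← smallest positive counterexample

Answer: x = 1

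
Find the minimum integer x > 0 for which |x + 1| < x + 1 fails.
Testing positive integers:
x = 1: LHS = |1 + 1| = |2| = 2, RHS = 1 + 1 = 2; 2 < 2 — FAILS  ← smallest positive counterexample

Answer: x = 1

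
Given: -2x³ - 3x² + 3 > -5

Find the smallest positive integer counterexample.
Testing positive integers:
x = 1: LHS = -2·1³ - 3·1² + 3 = -2; -2 > -5 — holds
x = 2: LHS = -2·2³ - 3·2² + 3 = -25; -25 > -5 — FAILS  ← smallest positive counterexample

Answer: x = 2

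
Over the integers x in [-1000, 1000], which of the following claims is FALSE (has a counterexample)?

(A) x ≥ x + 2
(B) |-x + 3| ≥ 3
(A) x = 0: RHS = 0 + 2 = 2; 0 ≥ 2 — FAILS
(B) x = 1: LHS = |-1 + 3| = |2| = 2; 2 ≥ 3 — FAILS

Answer: Both A and B are false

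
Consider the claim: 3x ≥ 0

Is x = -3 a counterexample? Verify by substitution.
Substitute x = -3 into the relation:
x = -3: LHS = 3·(-3) = -9; -9 ≥ 0 — FAILS

Since the claim fails at x = -3, this value is a counterexample.

Answer: Yes, x = -3 is a counterexample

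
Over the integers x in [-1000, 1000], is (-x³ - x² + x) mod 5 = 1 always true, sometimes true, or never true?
For a polynomial with integer coefficients, its value mod 5 depends only on x mod 5, so it suffices to check one representative of each residue class, x = 0, 1, 2, 3, 4:
x = 0: LHS = (-0³ - 0² + 0) mod 5 = 0 mod 5 = 0; 0 = 1 — FAILS
x = 1: LHS = (-1³ - 1² + 1) mod 5 = (-1) mod 5 = 4; 4 = 1 — FAILS
x = 2: LHS = (-2³ - 2² + 2) mod 5 = (-10) mod 5 = 0; 0 = 1 — FAILS
x = 3: LHS = (-3³ - 3² + 3) mod 5 = (-33) mod 5 = 2; 2 = 1 — FAILS
x = 4: LHS = (-4³ - 4² + 4) mod 5 = (-76) mod 5 = 4; 4 = 1 — FAILS
The relation fails in every residue class, so the claimed relation (=) fails for every integer in [-1000, 1000].

No integer in the range satisfies it.

Answer: Never true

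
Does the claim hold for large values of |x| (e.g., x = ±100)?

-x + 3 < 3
x = 100: LHS = -100 + 3 = -97; -97 < 3 — holds
x = -100: LHS = -(-100) + 3 = 103; 103 < 3 — FAILS

Answer: Partially: holds for x = 100, fails for x = -100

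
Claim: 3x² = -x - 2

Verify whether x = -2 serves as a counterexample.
Substitute x = -2 into the relation:
x = -2: LHS = 3·(-2)² = 12, RHS = -(-2) - 2 = 0; 12 = 0 — FAILS

Since the claim fails at x = -2, this value is a counterexample.

Answer: Yes, x = -2 is a counterexample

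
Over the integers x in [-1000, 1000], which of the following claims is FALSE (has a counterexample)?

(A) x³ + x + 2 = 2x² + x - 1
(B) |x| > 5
(A) x = 0: LHS = 0³ + 0 + 2 = 2, RHS = 2·0² + 0 - 1 = -1; 2 = -1 — FAILS
(B) x = 0: LHS = |0| = 0; 0 > 5 — FAILS

Answer: Both A and B are false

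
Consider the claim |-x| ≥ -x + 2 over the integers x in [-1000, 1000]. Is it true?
The claim fails at x = 0:
x = 0: LHS = |-0| = |0| = 0, RHS = -0 + 2 = 2; 0 ≥ 2 — FAILS

Because a single integer refutes it, the statement is false.

Answer: False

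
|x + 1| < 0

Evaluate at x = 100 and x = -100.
x = 100: LHS = |100 + 1| = |101| = 101; 101 < 0 — FAILS
x = -100: LHS = |(-100) + 1| = |-99| = 99; 99 < 0 — FAILS

Answer: No, fails for both x = 100 and x = -100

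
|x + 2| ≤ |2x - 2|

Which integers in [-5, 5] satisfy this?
Holds for: {-5, -4, -3, -2, -1, 0, 4, 5}
Fails for: {1, 2, 3}

Answer: {-5, -4, -3, -2, -1, 0, 4, 5}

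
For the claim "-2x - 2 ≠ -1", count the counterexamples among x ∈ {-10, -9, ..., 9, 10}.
Track d = LHS − RHS over the integers in [-10, 10]. Equality would need d = 0, but d changes sign only between consecutive integers, jumping over 0:
x = -1: LHS = -2·(-1) - 2 = 0; 0 ≠ -1 — holds  (d = 1)
x = 0: LHS = -2·0 - 2 = -2; -2 ≠ -1 — holds  (d = -1)
Away from these crossings d keeps a constant sign, and checking every integer in [-10, 10] confirms d ≠ 0 throughout. Hence the two sides are never equal, so the relation holds for every integer in [-10, 10].

No counterexample appears in that range.

Answer: 0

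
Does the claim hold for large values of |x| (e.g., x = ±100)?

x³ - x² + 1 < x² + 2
x = 100: LHS = 100³ - 100² + 1 = 990001, RHS = 100² + 2 = 10002; 990001 < 10002 — FAILS
x = -100: LHS = (-100)³ - (-100)² + 1 = -1009999, RHS = (-100)² + 2 = 10002; -1009999 < 10002 — holds

Answer: Partially: fails for x = 100, holds for x = -100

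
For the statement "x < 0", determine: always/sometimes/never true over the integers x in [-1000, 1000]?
Holds at x = -1: -1 < 0 — holds
Fails at x = 0: 0 < 0 — FAILS
It is satisfied by some integers in the range but not all.

Answer: Sometimes true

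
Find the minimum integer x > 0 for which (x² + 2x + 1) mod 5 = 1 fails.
Testing positive integers:
x = 1: LHS = (1² + 2·1 + 1) mod 5 = 4 mod 5 = 4; 4 = 1 — FAILS  ← smallest positive counterexample

Answer: x = 1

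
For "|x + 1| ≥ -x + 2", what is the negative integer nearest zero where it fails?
Testing negative integers from -1 downward:
x = -1: LHS = |(-1) + 1| = |0| = 0, RHS = -(-1) + 2 = 3; 0 ≥ 3 — FAILS  ← closest negative counterexample to 0

Answer: x = -1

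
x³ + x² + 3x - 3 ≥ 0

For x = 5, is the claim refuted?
Substitute x = 5 into the relation:
x = 5: LHS = 5³ + 5² + 3·5 - 3 = 162; 162 ≥ 0 — holds

The claim holds here, so x = 5 is not a counterexample. (A counterexample exists elsewhere, e.g. x = 0.)

Answer: No, x = 5 is not a counterexample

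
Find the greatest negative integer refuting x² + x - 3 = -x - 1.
Testing negative integers from -1 downward:
x = -1: LHS = (-1)² + (-1) - 3 = -3, RHS = -(-1) - 1 = 0; -3 = 0 — FAILS  ← closest negative counterexample to 0

Answer: x = -1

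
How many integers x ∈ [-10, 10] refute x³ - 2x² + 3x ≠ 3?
Track d = LHS − RHS over the integers in [-10, 10]. Equality would need d = 0, but d changes sign only between consecutive integers, jumping over 0:
x = 1: LHS = 1³ - 2·1² + 3·1 = 2; 2 ≠ 3 — holds  (d = -1)
x = 2: LHS = 2³ - 2·2² + 3·2 = 6; 6 ≠ 3 — holds  (d = 3)
Away from these crossings d keeps a constant sign, and checking every integer in [-10, 10] confirms d ≠ 0 throughout. Hence the two sides are never equal, so the relation holds for every integer in [-10, 10].

No counterexample appears in that range.

Answer: 0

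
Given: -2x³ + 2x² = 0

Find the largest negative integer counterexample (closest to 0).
Testing negative integers from -1 downward:
x = -1: LHS = -2·(-1)³ + 2·(-1)² = 4; 4 = 0 — FAILS  ← closest negative counterexample to 0

Answer: x = -1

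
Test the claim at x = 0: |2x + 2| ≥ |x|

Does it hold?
x = 0: LHS = |2·0 + 2| = |2| = 2, RHS = |0| = 0; 2 ≥ 0 — holds

The relation is satisfied at x = 0.

Answer: Yes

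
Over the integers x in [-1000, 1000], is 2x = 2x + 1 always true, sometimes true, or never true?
Over all integers in [-1000, 1000], LHS − RHS is always negative; it is closest to 0 at x = 0, where it equals -1:
x = 0: LHS = 2·0 = 0, RHS = 2·0 + 1 = 1; 0 = 1 — FAILS
At the ends of the range:
x = -1000: LHS = 2·(-1000) = -2000, RHS = 2·(-1000) + 1 = -1999; -2000 = -1999 — FAILS
x = 1000: LHS = 2·1000 = 2000, RHS = 2·1000 + 1 = 2001; 2000 = 2001 — FAILS
Hence LHS − RHS is never 0, i.e. the two sides are never equal, so the claimed relation (=) fails for every integer in [-1000, 1000].

No integer in the range satisfies it.

Answer: Never true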